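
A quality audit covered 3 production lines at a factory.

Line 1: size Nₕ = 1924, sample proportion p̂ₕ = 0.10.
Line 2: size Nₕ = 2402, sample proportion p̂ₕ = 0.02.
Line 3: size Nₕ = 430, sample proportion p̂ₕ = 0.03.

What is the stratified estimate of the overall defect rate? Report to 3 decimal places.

N = 1924 + 2402 + 430 = 4756.
Overall proportion = Σ (Nₕ/N)·p̂ₕ.
Σ Nₕp̂ₕ = 192.4 + 48.04 + 12.9 = 253.34.
253.34 / 4756 = 0.05327... → 0.053.

0.053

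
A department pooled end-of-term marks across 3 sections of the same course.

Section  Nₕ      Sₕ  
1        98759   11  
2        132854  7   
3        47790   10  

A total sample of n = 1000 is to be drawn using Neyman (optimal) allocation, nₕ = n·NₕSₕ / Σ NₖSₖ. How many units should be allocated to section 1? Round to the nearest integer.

Σ NₕSₕ = 98759·11 + 132854·7 + 47790·10 = 2494227.
Share for 1: 1086349/2494227 = 0.43555.
n_1 = 1000 × 0.43555 = 435.545... → 436.

436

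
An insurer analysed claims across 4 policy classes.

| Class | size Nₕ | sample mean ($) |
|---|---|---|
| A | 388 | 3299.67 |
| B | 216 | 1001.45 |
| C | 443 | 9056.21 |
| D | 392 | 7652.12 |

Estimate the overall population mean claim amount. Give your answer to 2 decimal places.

5912.52

N = 388 + 216 + 443 + 392 = 1439.
The stratified mean weights each stratum mean by its population share Nₕ/N.
Σ Nₕx̄ₕ = 388·3299.67 + 216·1001.45 + 443·9056.21 + 392·7652.12 = 1280271.96 + 216313.2 + 4011901.03 + 2999631.04 = 8508117.23.
Divide by N: 8508117.23 / 1439 = 5912.5207... → 5912.52.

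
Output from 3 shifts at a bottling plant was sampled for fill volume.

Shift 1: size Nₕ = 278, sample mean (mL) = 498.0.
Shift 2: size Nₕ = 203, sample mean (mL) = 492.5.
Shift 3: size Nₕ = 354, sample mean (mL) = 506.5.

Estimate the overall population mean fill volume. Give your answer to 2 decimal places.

500.27

N = 835; weights Wₕ = Nₕ/N = (0.3329, 0.2431, 0.4240).
x̄_st = Σ Wₕ·x̄ₕ = 0.3329·498.0 + 0.2431·492.5 + 0.4240·506.5 ≈ 500.2665...
→ 500.27.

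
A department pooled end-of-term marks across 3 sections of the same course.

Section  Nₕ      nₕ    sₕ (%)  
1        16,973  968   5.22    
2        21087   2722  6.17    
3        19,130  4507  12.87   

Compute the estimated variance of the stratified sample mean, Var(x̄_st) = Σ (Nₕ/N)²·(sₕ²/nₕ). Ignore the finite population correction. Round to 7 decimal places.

0.0084928

N = 57190. Term for each stratum: Wₕ²sₕ²/nₕ.
Var(x̄_st) = 0.0024793776 + 0.0019013918 + 0.0041120585 = 0.0084928279 → 0.0084928.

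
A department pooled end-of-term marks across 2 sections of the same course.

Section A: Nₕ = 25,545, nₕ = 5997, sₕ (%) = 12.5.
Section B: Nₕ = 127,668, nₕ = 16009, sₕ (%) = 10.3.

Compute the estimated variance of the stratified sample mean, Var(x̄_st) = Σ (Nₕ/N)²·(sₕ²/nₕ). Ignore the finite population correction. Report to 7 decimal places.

N = 153213; Wₕ = Nₕ/N.
section A: (25545/153213)²·12.5²/5997 = 0.0007242801
section B: (127668/153213)²·10.3²/16009 = 0.0046013273
Sum = 0.0053256074 → 0.0053256.

0.0053256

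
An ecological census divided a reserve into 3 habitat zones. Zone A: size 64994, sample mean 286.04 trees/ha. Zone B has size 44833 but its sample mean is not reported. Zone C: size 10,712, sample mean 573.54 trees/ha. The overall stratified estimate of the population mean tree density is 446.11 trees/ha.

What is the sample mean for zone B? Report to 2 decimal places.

647.72

Σ Nₕx̄ₕ = N·μ, so 44833·x̄_B = 120539·446.11 − (64994·286.04 + 10712·573.54).
= 53773653.29 − 24734644.24 = 29039009.05.
x̄_B = 29039009.05 / 44833 = 647.7151... → 647.72.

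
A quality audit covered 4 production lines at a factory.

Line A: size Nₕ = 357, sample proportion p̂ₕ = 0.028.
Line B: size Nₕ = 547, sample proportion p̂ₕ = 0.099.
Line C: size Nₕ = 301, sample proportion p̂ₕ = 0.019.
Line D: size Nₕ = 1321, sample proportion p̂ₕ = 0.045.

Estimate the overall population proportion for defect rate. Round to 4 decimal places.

Wₕ = Nₕ/N with N = 2526: 0.1413, 0.2165, 0.1192, 0.5230.
p̂_st = 0.1413·0.028 + 0.2165·0.099 + 0.1192·0.019 + 0.5230·0.045 ≈ 0.051193... → 0.0512.

0.0512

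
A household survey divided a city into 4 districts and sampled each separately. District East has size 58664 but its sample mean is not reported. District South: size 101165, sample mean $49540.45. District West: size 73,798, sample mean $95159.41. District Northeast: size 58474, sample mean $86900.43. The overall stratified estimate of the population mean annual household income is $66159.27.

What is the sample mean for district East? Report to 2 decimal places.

Σ Nₕx̄ₕ = N·μ, so 58664·x̄_East = 292101·66159.27 − (101165·49540.45 + 73798·95159.41 + 58474·86900.43).
= 19325188926.27 − 17115749507.25 = 2209439419.02.
x̄_East = 2209439419.02 / 58664 = 37662.6111... → 37662.61.

37662.61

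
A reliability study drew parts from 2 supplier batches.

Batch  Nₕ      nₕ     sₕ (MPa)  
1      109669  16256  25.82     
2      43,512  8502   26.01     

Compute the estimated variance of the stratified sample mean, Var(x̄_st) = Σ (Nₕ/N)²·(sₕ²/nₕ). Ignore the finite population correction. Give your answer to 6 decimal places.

0.027442

N = 153181; Wₕ = Nₕ/N.
batch 1: (109669/153181)²·25.82²/16256 = 0.021021164
batch 2: (43512/153181)²·26.01²/8502 = 0.006420486
Sum = 0.027441649 → 0.027442.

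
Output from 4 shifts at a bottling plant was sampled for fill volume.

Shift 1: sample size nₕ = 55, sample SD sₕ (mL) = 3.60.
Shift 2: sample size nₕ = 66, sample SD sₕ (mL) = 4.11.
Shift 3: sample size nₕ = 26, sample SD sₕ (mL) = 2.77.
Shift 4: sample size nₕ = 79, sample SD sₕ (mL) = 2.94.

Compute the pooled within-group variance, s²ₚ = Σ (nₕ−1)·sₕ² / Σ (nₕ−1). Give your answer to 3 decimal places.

11.999

1: (55−1)·3.60² = 54·12.96 = 699.84
2: (66−1)·4.11² = 65·16.8921 = 1097.9865
3: (26−1)·2.77² = 25·7.6729 = 191.8225
4: (79−1)·2.94² = 78·8.6436 = 674.2008
Numerator = 2663.8498; denominator = Σ(nₕ−1) = 222.
s²ₚ = 2663.8498/222 = 11.99932... → 11.999.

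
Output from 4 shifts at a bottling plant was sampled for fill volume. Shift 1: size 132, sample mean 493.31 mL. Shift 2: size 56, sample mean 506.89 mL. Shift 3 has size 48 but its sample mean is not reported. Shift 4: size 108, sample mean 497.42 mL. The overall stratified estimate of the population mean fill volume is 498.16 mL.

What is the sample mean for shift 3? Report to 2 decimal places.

502.98

Σ Nₕx̄ₕ = N·μ, so 48·x̄_3 = 344·498.16 − (132·493.31 + 56·506.89 + 108·497.42).
= 171367.04 − 147224.12 = 24142.92.
x̄_3 = 24142.92 / 48 = 502.9775 → 502.98.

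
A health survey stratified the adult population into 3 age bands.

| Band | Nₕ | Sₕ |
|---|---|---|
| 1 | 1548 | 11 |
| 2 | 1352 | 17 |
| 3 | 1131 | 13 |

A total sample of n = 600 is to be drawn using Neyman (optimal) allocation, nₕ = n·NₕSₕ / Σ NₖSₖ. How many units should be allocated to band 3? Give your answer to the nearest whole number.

161

Σ NₕSₕ = 1548·11 + 1352·17 + 1131·13 = 54715.
Share for 3: 14703/54715 = 0.26872.
n_3 = 600 × 0.26872 = 161.232... → 161.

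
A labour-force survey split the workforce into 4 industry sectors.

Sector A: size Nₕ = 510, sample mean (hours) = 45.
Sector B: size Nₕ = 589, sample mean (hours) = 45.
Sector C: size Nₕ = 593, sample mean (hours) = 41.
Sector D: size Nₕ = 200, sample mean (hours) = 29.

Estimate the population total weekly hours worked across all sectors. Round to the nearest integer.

79568

Population total = Σ Nₕ·x̄ₕ (each stratum's size times its mean).
510·45 + 589·45 + 593·41 + 200·29 = 22950 + 26505 + 24313 + 5800 = 79568.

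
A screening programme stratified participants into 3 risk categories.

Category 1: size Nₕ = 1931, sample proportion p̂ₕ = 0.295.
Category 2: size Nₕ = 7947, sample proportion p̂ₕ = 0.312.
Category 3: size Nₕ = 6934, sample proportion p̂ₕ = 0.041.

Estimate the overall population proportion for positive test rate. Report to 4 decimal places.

0.1983

N = 1931 + 7947 + 6934 = 16812.
Overall proportion = Σ (Nₕ/N)·p̂ₕ.
Σ Nₕp̂ₕ = 569.645 + 2479.464 + 284.294 = 3333.403.
3333.403 / 16812 = 0.198275... → 0.1983.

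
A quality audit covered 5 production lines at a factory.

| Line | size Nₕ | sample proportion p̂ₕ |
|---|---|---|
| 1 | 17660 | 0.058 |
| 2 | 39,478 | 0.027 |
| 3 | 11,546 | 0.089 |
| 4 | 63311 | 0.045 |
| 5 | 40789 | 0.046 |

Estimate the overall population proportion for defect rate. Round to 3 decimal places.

0.045

N = 17660 + 39478 + 11546 + 63311 + 40789 = 172784.
Overall proportion = Σ (Nₕ/N)·p̂ₕ.
Σ Nₕp̂ₕ = 1024.28 + 1065.906 + 1027.594 + 2848.995 + 1876.294 = 7843.069.
7843.069 / 172784 = 0.04539... → 0.045.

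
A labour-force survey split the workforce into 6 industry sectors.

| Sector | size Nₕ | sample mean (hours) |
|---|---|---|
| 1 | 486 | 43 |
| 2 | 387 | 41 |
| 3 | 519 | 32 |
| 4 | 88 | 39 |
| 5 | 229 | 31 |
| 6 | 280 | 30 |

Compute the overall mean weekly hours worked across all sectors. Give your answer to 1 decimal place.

36.4

x̄_st = (Σ Nₕx̄ₕ) / (Σ Nₕ) = (486·43 + 387·41 + 519·32 + 88·39 + 229·31 + 280·30) / 1989
= 72304 / 1989 = 36.352... → 36.4.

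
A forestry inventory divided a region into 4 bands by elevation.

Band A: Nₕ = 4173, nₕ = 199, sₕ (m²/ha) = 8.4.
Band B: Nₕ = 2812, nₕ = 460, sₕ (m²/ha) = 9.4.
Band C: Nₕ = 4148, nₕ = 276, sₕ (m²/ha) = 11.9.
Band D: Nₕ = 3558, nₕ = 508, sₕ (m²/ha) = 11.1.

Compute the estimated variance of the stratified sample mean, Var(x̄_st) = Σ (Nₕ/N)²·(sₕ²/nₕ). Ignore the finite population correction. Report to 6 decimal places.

N = 14691; Wₕ = Nₕ/N.
band A: (4173/14691)²·8.4²/199 = 0.028608794
band B: (2812/14691)²·9.4²/460 = 0.007037620
band C: (4148/14691)²·11.9²/276 = 0.040903420
band D: (3558/14691)²·11.1²/508 = 0.014226282
Sum = 0.090776115 → 0.090776.

0.090776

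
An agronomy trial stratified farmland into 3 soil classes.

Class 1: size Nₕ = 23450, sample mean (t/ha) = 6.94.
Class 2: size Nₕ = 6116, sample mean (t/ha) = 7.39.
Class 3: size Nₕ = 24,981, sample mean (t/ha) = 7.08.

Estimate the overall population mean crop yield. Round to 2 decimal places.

N = 23450 + 6116 + 24981 = 54547.
Weight each subgroup mean by Nₕ/N and sum.
Σ Nₕx̄ₕ = 23450·6.94 + 6116·7.39 + 24981·7.08 = 162743 + 45197.24 + 176865.48 = 384805.72.
Divide by N: 384805.72 / 54547 = 7.0546... → 7.05.

7.05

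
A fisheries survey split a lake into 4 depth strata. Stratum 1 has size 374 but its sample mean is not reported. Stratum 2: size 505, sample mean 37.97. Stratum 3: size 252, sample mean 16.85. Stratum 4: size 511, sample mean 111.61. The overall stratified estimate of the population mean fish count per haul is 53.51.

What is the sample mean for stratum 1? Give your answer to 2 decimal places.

N = 374 + 505 + 252 + 511 = 1642.
Overall total = μ·N = 53.51·1642 = 87863.42.
Subtract the known strata: 505·37.97 + 252·16.85 + 511·111.61 = 80453.76.
Remaining total for stratum 1: 87863.42 − 80453.76 = 7409.66.
Divide by its size: 7409.66 / 374 = 19.8119... → 19.81.

19.81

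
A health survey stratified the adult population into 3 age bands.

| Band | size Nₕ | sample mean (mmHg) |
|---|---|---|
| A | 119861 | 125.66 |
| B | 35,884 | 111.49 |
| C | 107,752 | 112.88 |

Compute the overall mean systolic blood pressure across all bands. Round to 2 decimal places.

118.50

N = 263497; weights Wₕ = Nₕ/N = (0.4549, 0.1362, 0.4089).
x̄_st = Σ Wₕ·x̄ₕ = 0.4549·125.66 + 0.1362·111.49 + 0.4089·112.88 ≈ 118.5041...
→ 118.50.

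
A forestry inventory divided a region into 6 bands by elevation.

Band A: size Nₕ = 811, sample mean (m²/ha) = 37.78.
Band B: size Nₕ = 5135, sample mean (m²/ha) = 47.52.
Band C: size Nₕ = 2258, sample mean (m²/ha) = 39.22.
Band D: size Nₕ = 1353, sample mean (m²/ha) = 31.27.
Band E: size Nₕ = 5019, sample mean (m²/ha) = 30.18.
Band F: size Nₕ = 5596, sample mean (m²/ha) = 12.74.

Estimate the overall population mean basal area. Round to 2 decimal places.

N = 20172; weights Wₕ = Nₕ/N = (0.0402, 0.2546, 0.1119, 0.0671, 0.2488, 0.2774).
x̄_st = Σ Wₕ·x̄ₕ = 0.0402·37.78 + 0.2546·47.52 + 0.1119·39.22 + 0.0671·31.27 + 0.2488·30.18 + 0.2774·12.74 ≈ 31.1466...
→ 31.15.

31.15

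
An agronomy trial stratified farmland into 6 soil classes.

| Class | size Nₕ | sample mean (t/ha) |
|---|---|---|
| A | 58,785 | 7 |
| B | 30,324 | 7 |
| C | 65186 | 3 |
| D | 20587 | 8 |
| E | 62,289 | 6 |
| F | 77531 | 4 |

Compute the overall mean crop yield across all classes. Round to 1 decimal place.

x̄_st = (Σ Nₕx̄ₕ) / (Σ Nₕ) = (58785·7 + 30324·7 + 65186·3 + 20587·8 + 62289·6 + 77531·4) / 314702
= 1667875 / 314702 = 5.300... → 5.3.

5.3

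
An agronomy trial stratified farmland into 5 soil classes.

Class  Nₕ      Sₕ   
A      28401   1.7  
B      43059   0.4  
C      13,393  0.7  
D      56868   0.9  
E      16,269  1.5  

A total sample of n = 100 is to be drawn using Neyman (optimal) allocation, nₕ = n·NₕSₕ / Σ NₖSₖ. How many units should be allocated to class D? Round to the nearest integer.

A: NₕSₕ = 28401·1.7 = 48281.7
B: NₕSₕ = 43059·0.4 = 17223.6
C: NₕSₕ = 13393·0.7 = 9375.1
D: NₕSₕ = 56868·0.9 = 51181.2
E: NₕSₕ = 16269·1.5 = 24403.5
Σ NₕSₕ = 150465.1.
n_D = 100·51181.2/150465.1 = 34.015... → 34.

34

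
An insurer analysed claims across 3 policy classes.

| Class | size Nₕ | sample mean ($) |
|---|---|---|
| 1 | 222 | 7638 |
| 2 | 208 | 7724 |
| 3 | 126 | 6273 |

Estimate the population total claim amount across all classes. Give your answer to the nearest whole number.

4092626

1: 222·7638 = 1695636
2: 208·7724 = 1606592
3: 126·6273 = 790398
τ̂ = Σ Nₕx̄ₕ = 4092626.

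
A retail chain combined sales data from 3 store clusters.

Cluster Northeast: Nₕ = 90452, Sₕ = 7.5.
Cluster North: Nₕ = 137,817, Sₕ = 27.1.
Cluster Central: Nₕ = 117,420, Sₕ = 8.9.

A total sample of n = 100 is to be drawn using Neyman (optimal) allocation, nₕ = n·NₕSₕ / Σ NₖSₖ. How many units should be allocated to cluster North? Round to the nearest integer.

Σ NₕSₕ = 90452·7.5 + 137817·27.1 + 117420·8.9 = 5458268.7.
Share for North: 3734840.7/5458268.7 = 0.68425.
n_North = 100 × 0.68425 = 68.425... → 68.

68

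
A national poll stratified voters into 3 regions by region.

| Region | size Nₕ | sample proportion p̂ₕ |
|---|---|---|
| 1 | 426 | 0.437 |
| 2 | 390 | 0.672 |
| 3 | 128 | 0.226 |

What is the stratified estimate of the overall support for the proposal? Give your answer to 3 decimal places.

Wₕ = Nₕ/N with N = 944: 0.4513, 0.4131, 0.1356.
p̂_st = 0.4513·0.437 + 0.4131·0.672 + 0.1356·0.226 ≈ 0.50548... → 0.505.

0.505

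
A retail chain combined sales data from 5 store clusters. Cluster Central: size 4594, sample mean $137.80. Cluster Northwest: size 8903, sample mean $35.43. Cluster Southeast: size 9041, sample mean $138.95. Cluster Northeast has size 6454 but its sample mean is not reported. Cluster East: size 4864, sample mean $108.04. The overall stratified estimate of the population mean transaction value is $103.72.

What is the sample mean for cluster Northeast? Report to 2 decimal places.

N = 4594 + 8903 + 9041 + 6454 + 4864 = 33856.
Overall total = μ·N = 103.72·33856 = 3511544.32.
Subtract the known strata: 4594·137.80 + 8903·35.43 + 9041·138.95 + 4864·108.04 = 2730240.
Remaining total for cluster Northeast: 3511544.32 − 2730240 = 781304.32.
Divide by its size: 781304.32 / 6454 = 121.0574... → 121.06.

121.06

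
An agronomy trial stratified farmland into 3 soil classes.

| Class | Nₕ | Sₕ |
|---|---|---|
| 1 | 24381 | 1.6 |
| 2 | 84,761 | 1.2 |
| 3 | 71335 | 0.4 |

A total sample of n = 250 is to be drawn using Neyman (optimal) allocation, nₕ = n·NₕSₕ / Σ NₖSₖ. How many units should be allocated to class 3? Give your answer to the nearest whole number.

1: NₕSₕ = 24381·1.6 = 39009.6
2: NₕSₕ = 84761·1.2 = 101713.2
3: NₕSₕ = 71335·0.4 = 28534
Σ NₕSₕ = 169256.8.
n_3 = 250·28534/169256.8 = 42.146... → 42.

42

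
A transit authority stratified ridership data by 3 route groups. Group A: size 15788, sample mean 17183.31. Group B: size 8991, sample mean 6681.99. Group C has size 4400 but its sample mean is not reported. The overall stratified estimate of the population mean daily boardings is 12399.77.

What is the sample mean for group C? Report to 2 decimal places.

6919.32

N = 15788 + 8991 + 4400 = 29179.
Overall total = μ·N = 12399.77·29179 = 361812888.83.
Subtract the known strata: 15788·17183.31 + 8991·6681.99 = 331367870.37.
Remaining total for group C: 361812888.83 − 331367870.37 = 30445018.46.
Divide by its size: 30445018.46 / 4400 = 6919.3224... → 6919.32.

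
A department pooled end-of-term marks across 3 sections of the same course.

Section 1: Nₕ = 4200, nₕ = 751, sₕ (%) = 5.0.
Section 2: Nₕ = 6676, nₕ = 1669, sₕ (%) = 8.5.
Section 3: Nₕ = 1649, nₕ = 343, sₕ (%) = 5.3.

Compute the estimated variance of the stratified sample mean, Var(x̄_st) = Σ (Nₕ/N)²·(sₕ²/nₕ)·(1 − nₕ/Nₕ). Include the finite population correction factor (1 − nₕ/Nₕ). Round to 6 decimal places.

N = 12525; Wₕ = Nₕ/N.
section 1: (4200/12525)²·5.0²/751·(1 − 751/4200) = 0.003073881
section 2: (6676/12525)²·8.5²/1669·(1 − 1669/6676) = 0.009224014
section 3: (1649/12525)²·5.3²/343·(1 − 343/1649) = 0.001124258
Sum = 0.013422153 → 0.013422.

0.013422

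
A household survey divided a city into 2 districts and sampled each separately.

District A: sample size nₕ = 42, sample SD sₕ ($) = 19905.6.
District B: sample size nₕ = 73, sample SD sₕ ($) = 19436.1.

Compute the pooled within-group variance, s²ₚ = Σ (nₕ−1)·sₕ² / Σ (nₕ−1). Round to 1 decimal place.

384463824.4

Degrees of freedom: 41 + 72 = 113.
Σ(nₕ−1)sₕ² = 41·396232911.36 + 72·377761983.21 = 43444412156.88.
s²ₚ = 43444412156.88 / 113 = 384463824.397... → 384463824.4.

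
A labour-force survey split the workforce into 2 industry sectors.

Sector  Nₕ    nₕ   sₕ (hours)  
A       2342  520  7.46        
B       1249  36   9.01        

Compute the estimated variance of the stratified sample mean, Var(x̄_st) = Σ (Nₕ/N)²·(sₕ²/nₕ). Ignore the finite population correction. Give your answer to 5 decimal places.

0.31832

N = 3591; Wₕ = Nₕ/N.
sector A: (2342/3591)²·7.46²/520 = 0.04552158
sector B: (1249/3591)²·9.01²/36 = 0.27279798
Sum = 0.31831955 → 0.31832.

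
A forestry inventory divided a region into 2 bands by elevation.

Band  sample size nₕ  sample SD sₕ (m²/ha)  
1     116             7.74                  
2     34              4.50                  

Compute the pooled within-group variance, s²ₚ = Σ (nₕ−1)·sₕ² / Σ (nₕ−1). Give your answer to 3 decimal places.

1: (116−1)·7.74² = 115·59.9076 = 6889.374
2: (34−1)·4.50² = 33·20.25 = 668.25
Numerator = 7557.624; denominator = Σ(nₕ−1) = 148.
s²ₚ = 7557.624/148 = 51.06503... → 51.065.

51.065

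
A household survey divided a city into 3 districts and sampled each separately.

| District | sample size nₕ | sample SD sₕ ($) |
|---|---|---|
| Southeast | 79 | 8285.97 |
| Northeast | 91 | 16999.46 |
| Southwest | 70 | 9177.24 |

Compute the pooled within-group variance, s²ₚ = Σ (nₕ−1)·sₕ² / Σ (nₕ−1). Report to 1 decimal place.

156856188.1

Southeast: (79−1)·8285.97² = 78·68657298.8409 = 5355269309.5902
Northeast: (91−1)·16999.46² = 90·288981640.2916 = 26008347626.244
Southwest: (70−1)·9177.24² = 69·84221734.0176 = 5811299647.2144
Numerator = 37174916583.0486; denominator = Σ(nₕ−1) = 237.
s²ₚ = 37174916583.0486/237 = 156856188.114... → 156856188.1.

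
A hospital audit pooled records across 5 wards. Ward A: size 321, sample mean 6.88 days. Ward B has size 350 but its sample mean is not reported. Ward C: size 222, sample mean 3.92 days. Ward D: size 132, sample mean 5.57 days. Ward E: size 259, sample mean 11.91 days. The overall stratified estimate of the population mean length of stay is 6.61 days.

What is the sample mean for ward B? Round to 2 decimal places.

Σ Nₕx̄ₕ = N·μ, so 350·x̄_B = 1284·6.61 − (321·6.88 + 222·3.92 + 132·5.57 + 259·11.91).
= 8487.24 − 6898.65 = 1588.59.
x̄_B = 1588.59 / 350 = 4.5388... → 4.54.

4.54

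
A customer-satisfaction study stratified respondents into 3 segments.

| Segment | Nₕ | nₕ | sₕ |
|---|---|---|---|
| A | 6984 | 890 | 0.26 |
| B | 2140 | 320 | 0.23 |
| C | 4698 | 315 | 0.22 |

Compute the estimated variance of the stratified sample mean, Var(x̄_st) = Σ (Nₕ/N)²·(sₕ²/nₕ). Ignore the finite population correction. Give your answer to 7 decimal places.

N = 13822. Term for each stratum: Wₕ²sₕ²/nₕ.
Var(x̄_st) = 0.0000193920 + 0.0000039627 + 0.0000177508 = 0.0000411056 → 0.0000411.

0.0000411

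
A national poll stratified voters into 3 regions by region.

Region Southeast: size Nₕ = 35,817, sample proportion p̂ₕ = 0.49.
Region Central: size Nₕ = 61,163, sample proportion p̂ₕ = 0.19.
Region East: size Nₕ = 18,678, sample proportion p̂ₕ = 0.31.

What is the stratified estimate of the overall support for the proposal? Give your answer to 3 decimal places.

Wₕ = Nₕ/N with N = 115658: 0.3097, 0.5288, 0.1615.
p̂_st = 0.3097·0.49 + 0.5288·0.19 + 0.1615·0.31 ≈ 0.30228... → 0.302.

0.302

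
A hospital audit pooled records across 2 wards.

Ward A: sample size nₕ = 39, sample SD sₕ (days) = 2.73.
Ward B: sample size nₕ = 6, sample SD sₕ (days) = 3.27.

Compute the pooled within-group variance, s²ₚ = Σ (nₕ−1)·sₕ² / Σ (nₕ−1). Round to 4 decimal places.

A: (39−1)·2.73² = 38·7.4529 = 283.2102
B: (6−1)·3.27² = 5·10.6929 = 53.4645
Numerator = 336.6747; denominator = Σ(nₕ−1) = 43.
s²ₚ = 336.6747/43 = 7.829644... → 7.8296.

7.8296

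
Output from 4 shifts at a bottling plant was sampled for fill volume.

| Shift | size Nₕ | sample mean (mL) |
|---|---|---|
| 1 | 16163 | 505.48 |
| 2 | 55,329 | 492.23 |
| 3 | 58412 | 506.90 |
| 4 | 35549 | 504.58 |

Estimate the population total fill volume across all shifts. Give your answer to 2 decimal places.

82951024.13

Population total = Σ Nₕ·x̄ₕ (each stratum's size times its mean).
16163·505.48 + 55329·492.23 + 58412·506.90 + 35549·504.58 = 8170073.24 + 27234593.67 + 29609042.8 + 17937314.42 = 82951024.13.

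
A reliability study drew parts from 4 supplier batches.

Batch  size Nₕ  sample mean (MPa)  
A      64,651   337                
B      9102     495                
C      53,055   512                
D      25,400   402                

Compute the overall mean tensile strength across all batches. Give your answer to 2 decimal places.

N = 152208; weights Wₕ = Nₕ/N = (0.4248, 0.0598, 0.3486, 0.1669).
x̄_st = Σ Wₕ·x̄ₕ = 0.4248·337 + 0.0598·495 + 0.3486·512 + 0.1669·402 ≈ 418.2949...
→ 418.29.

418.29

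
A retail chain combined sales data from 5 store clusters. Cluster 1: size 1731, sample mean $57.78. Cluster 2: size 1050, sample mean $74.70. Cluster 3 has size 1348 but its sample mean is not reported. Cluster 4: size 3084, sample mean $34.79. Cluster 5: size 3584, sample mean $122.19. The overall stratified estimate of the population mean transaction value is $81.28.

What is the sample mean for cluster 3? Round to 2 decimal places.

114.17

Σ Nₕx̄ₕ = N·μ, so 1348·x̄_3 = 10797·81.28 − (1731·57.78 + 1050·74.70 + 3084·34.79 + 3584·122.19).
= 877580.16 − 723673.5 = 153906.66.
x̄_3 = 153906.66 / 1348 = 114.1741... → 114.17.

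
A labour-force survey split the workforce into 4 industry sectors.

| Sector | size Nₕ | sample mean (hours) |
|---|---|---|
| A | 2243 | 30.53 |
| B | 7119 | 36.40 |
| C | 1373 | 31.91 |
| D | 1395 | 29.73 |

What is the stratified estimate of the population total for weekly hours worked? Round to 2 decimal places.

A: 2243·30.53 = 68478.79
B: 7119·36.40 = 259131.6
C: 1373·31.91 = 43812.43
D: 1395·29.73 = 41473.35
τ̂ = Σ Nₕx̄ₕ = 412896.17.

412896.17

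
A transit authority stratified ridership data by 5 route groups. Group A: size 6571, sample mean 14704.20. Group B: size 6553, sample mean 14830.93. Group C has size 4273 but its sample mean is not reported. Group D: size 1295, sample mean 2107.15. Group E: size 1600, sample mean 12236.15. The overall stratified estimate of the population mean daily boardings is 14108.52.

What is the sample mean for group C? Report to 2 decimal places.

16422.91

Σ Nₕx̄ₕ = N·μ, so 4273·x̄_C = 20292·14108.52 − (6571·14704.20 + 6553·14830.93 + 1295·2107.15 + 1600·12236.15).
= 286290087.84 − 216114981.74 = 70175106.1.
x̄_C = 70175106.1 / 4273 = 16422.9127... → 16422.91.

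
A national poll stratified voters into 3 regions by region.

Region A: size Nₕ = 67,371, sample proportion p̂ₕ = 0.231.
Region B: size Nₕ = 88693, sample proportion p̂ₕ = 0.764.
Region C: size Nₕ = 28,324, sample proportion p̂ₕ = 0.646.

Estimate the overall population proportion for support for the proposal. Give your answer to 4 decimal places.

0.5511

Wₕ = Nₕ/N with N = 184388: 0.3654, 0.4810, 0.1536.
p̂_st = 0.3654·0.231 + 0.4810·0.764 + 0.1536·0.646 ≈ 0.551128... → 0.5511.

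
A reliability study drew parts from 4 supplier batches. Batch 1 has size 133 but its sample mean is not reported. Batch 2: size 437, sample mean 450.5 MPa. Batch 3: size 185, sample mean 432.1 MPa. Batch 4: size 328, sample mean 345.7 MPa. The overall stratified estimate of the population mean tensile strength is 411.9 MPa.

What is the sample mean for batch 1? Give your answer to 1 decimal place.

Σ Nₕx̄ₕ = N·μ, so 133·x̄_1 = 1083·411.9 − (437·450.5 + 185·432.1 + 328·345.7).
= 446087.7 − 390196.6 = 55891.1.
x̄_1 = 55891.1 / 133 = 420.234... → 420.2.

420.2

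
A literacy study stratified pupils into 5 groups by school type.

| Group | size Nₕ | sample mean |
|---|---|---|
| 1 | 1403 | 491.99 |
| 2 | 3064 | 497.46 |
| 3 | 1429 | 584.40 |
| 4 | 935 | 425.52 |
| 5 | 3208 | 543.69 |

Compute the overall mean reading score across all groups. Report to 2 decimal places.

517.14

N = 10039; weights Wₕ = Nₕ/N = (0.1398, 0.3052, 0.1423, 0.0931, 0.3196).
x̄_st = Σ Wₕ·x̄ₕ = 0.1398·491.99 + 0.3052·497.46 + 0.1423·584.40 + 0.0931·425.52 + 0.3196·543.69 ≈ 517.1437...
→ 517.14.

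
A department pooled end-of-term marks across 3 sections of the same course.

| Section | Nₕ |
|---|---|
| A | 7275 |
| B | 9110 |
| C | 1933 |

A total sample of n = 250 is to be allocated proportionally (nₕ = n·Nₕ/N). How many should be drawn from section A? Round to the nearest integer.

Share of section A = 7275/18318 = 0.39715.
Allocate 250 × 0.39715 = 99.288... → 99.

99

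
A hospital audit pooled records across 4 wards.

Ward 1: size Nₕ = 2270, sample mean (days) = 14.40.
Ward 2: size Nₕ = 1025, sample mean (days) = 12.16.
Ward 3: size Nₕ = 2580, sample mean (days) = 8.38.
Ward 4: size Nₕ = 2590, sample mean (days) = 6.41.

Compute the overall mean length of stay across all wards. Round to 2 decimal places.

x̄_st = (Σ Nₕx̄ₕ) / (Σ Nₕ) = (2270·14.40 + 1025·12.16 + 2580·8.38 + 2590·6.41) / 8465
= 83374.3 / 8465 = 9.8493... → 9.85.

9.85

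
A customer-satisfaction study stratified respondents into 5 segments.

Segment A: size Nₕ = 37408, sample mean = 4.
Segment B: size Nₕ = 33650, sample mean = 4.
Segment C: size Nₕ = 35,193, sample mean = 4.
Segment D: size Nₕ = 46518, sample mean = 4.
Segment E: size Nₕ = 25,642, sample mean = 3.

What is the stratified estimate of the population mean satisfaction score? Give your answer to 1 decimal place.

3.9

N = 37408 + 33650 + 35193 + 46518 + 25642 = 178411.
Overall mean = Σ (Nₕ/N)·x̄ₕ — weight by population share, not a simple average.
Σ Nₕx̄ₕ = 37408·4 + 33650·4 + 35193·4 + 46518·4 + 25642·3 = 149632 + 134600 + 140772 + 186072 + 76926 = 688002.
Divide by N: 688002 / 178411 = 3.856... → 3.9.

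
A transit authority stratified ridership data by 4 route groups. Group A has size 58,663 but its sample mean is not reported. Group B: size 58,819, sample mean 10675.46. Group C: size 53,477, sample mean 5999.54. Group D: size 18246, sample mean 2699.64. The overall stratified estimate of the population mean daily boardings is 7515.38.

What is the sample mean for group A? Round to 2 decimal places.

N = 58663 + 58819 + 53477 + 18246 = 189205.
Overall total = μ·N = 7515.38·189205 = 1421947472.9.
Subtract the known strata: 58819·10675.46 + 53477·5999.54 + 18246·2699.64 = 998014913.76.
Remaining total for group A: 1421947472.9 − 998014913.76 = 423932559.14.
Divide by its size: 423932559.14 / 58663 = 7226.5748... → 7226.57.

7226.57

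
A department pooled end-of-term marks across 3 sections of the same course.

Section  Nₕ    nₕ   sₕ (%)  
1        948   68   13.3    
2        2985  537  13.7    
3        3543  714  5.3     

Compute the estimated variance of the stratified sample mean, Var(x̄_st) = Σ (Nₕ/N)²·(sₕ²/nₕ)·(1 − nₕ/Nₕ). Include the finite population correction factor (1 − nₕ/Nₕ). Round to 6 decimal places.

0.091580

N = 7476. Term for each stratum: Wₕ²sₕ²/nₕ·(1−nₕ/Nₕ).
Var(x̄_st) = 0.038828158 + 0.045696613 + 0.007055358 = 0.091580129 → 0.091580.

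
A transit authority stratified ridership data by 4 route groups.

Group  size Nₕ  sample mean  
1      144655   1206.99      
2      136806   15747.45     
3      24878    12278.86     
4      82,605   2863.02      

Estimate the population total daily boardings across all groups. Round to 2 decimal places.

Estimate total by summing Nₕ·x̄ₕ over strata.
144655·1206.99 + 136806·15747.45 + 24878·12278.86 + 82605·2863.02 = 174597138.45 + 2154345644.7 + 305473479.08 + 236499767.1 = 2870916029.33.

2870916029.33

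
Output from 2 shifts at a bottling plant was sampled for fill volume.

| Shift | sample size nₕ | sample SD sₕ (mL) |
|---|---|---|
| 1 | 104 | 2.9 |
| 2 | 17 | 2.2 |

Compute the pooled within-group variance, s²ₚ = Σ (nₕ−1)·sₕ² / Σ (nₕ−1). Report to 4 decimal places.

7.9300

1: (104−1)·2.9² = 103·8.41 = 866.23
2: (17−1)·2.2² = 16·4.84 = 77.44
Numerator = 943.67; denominator = Σ(nₕ−1) = 119.
s²ₚ = 943.67/119 = 7.93 → 7.9300.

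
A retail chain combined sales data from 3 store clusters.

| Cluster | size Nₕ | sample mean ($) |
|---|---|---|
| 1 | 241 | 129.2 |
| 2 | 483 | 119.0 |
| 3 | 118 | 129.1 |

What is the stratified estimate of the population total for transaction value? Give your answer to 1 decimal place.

1: 241·129.2 = 31137.2
2: 483·119.0 = 57477
3: 118·129.1 = 15233.8
τ̂ = Σ Nₕx̄ₕ = 103848.0.

103848.0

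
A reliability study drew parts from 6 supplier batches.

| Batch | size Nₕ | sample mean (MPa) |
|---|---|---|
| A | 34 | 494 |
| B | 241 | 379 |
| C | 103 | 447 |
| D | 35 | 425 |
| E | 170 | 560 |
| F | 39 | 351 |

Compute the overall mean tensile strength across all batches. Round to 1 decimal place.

x̄_st = (Σ Nₕx̄ₕ) / (Σ Nₕ) = (34·494 + 241·379 + 103·447 + 35·425 + 170·560 + 39·351) / 622
= 277940 / 622 = 446.849... → 446.8.

446.8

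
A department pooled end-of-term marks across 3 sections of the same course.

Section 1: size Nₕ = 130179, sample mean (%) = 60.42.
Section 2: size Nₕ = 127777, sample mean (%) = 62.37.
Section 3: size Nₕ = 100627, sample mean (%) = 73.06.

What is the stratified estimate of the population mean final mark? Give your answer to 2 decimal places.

64.66

N = 358583; weights Wₕ = Nₕ/N = (0.3630, 0.3563, 0.2806).
x̄_st = Σ Wₕ·x̄ₕ = 0.3630·60.42 + 0.3563·62.37 + 0.2806·73.06 ≈ 64.6619...
→ 64.66.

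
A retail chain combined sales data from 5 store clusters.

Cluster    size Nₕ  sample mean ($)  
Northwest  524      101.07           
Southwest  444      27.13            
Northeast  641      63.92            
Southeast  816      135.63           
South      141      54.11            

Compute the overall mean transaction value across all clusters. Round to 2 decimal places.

x̄_st = (Σ Nₕx̄ₕ) / (Σ Nₕ) = (524·101.07 + 444·27.13 + 641·63.92 + 816·135.63 + 141·54.11) / 2566
= 224282.71 / 2566 = 87.4056... → 87.41.

87.41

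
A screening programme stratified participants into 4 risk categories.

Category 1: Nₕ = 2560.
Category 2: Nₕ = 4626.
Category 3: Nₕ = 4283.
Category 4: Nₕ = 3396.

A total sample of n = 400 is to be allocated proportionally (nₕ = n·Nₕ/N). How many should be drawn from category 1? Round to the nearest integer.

Share of category 1 = 2560/14865 = 0.17222.
Allocate 400 × 0.17222 = 68.887... → 69.

69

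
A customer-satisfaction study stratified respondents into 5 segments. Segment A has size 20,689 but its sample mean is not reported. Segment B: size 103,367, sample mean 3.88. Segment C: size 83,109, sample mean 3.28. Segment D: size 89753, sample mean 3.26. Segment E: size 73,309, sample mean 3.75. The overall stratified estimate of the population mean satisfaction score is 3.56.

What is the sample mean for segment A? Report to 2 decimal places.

N = 20689 + 103367 + 83109 + 89753 + 73309 = 370227.
Overall total = μ·N = 3.56·370227 = 1318008.12.
Subtract the known strata: 103367·3.88 + 83109·3.28 + 89753·3.26 + 73309·3.75 = 1241165.01.
Remaining total for segment A: 1318008.12 − 1241165.01 = 76843.11.
Divide by its size: 76843.11 / 20689 = 3.7142... → 3.71.

3.71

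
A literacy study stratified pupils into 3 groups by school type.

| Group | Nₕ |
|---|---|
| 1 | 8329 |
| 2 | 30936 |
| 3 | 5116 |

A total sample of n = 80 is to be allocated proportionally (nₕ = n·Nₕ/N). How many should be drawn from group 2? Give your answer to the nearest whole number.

56

Share of group 2 = 30936/44381 = 0.69706.
Allocate 80 × 0.69706 = 55.764... → 56.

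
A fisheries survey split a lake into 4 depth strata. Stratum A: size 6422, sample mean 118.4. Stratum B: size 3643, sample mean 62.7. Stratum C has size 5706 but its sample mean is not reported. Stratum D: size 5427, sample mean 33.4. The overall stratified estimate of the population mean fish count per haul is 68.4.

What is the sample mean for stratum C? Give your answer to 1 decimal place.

Σ Nₕx̄ₕ = N·μ, so 5706·x̄_C = 21198·68.4 − (6422·118.4 + 3643·62.7 + 5427·33.4).
= 1449943.2 − 1170042.7 = 279900.5.
x̄_C = 279900.5 / 5706 = 49.054... → 49.1.

49.1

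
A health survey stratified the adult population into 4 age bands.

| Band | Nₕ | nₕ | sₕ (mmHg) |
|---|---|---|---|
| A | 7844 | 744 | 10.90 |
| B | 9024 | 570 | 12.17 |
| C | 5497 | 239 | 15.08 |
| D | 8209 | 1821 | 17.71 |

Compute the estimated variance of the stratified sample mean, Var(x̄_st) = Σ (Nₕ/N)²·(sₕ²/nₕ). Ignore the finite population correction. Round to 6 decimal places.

N = 30574; Wₕ = Nₕ/N.
band A: (7844/30574)²·10.90²/744 = 0.010511161
band B: (9024/30574)²·12.17²/570 = 0.022636014
band C: (5497/30574)²·15.08²/239 = 0.030757550
band D: (8209/30574)²·17.71²/1821 = 0.012416614
Sum = 0.076321339 → 0.076321.

0.076321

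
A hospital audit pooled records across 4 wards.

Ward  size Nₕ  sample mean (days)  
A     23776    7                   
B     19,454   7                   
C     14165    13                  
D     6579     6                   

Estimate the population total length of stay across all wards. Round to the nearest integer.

526229

Population total = Σ Nₕ·x̄ₕ (each stratum's size times its mean).
23776·7 + 19454·7 + 14165·13 + 6579·6 = 166432 + 136178 + 184145 + 39474 = 526229.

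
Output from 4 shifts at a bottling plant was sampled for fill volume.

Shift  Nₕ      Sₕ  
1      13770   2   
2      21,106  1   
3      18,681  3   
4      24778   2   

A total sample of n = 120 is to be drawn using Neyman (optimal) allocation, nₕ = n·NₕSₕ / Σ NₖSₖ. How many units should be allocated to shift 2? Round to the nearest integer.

16

1: NₕSₕ = 13770·2 = 27540
2: NₕSₕ = 21106·1 = 21106
3: NₕSₕ = 18681·3 = 56043
4: NₕSₕ = 24778·2 = 49556
Σ NₕSₕ = 154245.
n_2 = 120·21106/154245 = 16.420... → 16.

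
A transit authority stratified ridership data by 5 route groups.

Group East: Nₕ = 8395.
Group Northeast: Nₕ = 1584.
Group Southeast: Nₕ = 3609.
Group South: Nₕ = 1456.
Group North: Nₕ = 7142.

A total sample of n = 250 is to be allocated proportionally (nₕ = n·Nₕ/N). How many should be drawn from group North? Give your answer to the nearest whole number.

N = 8395 + 1584 + 3609 + 1456 + 7142 = 22186.
n_North = 250·7142/22186 = 80.479... → 80.

80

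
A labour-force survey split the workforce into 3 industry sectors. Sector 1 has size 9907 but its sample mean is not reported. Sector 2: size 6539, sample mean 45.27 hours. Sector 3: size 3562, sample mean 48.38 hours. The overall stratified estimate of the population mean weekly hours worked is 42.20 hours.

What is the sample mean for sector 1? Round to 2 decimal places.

Σ Nₕx̄ₕ = N·μ, so 9907·x̄_1 = 20008·42.20 − (6539·45.27 + 3562·48.38).
= 844337.6 − 468350.09 = 375987.51.
x̄_1 = 375987.51 / 9907 = 37.9517... → 37.95.

37.95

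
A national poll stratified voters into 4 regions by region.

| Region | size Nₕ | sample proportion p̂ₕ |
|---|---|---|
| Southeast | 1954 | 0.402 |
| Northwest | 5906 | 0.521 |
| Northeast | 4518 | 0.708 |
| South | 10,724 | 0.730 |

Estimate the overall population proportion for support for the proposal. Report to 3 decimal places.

N = 1954 + 5906 + 4518 + 10724 = 23102.
Overall proportion = Σ (Nₕ/N)·p̂ₕ.
Σ Nₕp̂ₕ = 785.508 + 3077.026 + 3198.744 + 7828.52 = 14889.798.
14889.798 / 23102 = 0.64452... → 0.645.

0.645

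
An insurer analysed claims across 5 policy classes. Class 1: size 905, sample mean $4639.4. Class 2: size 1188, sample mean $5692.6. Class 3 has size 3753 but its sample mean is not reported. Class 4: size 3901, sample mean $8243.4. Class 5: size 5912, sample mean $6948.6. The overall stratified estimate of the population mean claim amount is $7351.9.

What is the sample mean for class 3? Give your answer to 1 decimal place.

N = 905 + 1188 + 3753 + 3901 + 5912 = 15659.
Overall total = μ·N = 7351.9·15659 = 115123402.1.
Subtract the known strata: 905·4639.4 + 1188·5692.6 + 3901·8243.4 + 5912·6948.6 = 84199092.4.
Remaining total for class 3: 115123402.1 − 84199092.4 = 30924309.7.
Divide by its size: 30924309.7 / 3753 = 8239.891... → 8239.9.

8239.9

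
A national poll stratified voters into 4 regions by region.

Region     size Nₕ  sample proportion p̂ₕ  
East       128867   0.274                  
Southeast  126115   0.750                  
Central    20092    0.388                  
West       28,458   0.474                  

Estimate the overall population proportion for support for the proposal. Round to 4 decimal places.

N = 128867 + 126115 + 20092 + 28458 = 303532.
Overall proportion = Σ (Nₕ/N)·p̂ₕ.
Σ Nₕp̂ₕ = 35309.558 + 94586.25 + 7795.696 + 13489.092 = 151180.596.
151180.596 / 303532 = 0.498071... → 0.4981.

0.4981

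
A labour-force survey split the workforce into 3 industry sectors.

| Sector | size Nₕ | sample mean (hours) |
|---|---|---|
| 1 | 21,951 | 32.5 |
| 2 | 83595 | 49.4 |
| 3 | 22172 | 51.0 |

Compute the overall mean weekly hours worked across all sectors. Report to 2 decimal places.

N = 127718; weights Wₕ = Nₕ/N = (0.1719, 0.6545, 0.1736).
x̄_st = Σ Wₕ·x̄ₕ = 0.1719·32.5 + 0.6545·49.4 + 0.1736·51.0 ≈ 46.7731...
→ 46.77.

46.77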